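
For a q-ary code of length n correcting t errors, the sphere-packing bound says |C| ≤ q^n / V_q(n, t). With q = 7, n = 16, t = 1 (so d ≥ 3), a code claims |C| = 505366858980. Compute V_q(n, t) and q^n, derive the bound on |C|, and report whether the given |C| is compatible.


V_q(n, t) = 97, q^n = 33232930569601, Hamming bound = 342607531645, |C| = 505366858980 > bound (violated).

Step 1: Compute V_q(n, t) = Σ_{j=0}^1 C(n, j) (q−1)^j.
  j = 0: C(16,0)·(6)^0 = 1·1 = 1.
  j = 1: C(16,1)·(6)^1 = 16·6 = 96.
  V_q(n, t) = 1 + 96 = 97.
Step 2: q^n = 7^16 = 33232930569601.
Step 3: Hamming bound ⌊q^n / V_q(n,t)⌋ = ⌊33232930569601/97⌋ = 342607531645.
Step 4: Compare |C| = 505366858980 to 342607531645: violated.
The claimed |C| lies above the Hamming bound, so no 7-ary code of length 16 with d ≥ 3 can have 505366858980 codewords.


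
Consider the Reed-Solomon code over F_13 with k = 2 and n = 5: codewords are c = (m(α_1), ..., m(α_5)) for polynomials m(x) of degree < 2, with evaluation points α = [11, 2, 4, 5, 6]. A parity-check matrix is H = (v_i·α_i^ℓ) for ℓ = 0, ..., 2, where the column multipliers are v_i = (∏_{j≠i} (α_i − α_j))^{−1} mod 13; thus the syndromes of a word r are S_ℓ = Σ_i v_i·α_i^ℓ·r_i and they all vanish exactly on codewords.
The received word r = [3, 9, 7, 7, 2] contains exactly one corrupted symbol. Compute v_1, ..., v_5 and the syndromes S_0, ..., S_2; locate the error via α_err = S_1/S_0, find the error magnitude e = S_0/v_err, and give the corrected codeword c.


S = (9, 10, 1), error at position 3, error magnitude e = 8, c = [3, 9, 12, 7, 2].

Step 1: column multipliers v_i = (∏_{j≠i}(α_i − α_j))^{−1} mod 13.
  i = 1 (α = 11): (11−2)(11−4)(11−5)(11−6) = 9·7·6·5 = 1890 ≡ 5, so v_1 = 5^{−1} = 8 (mod 13).
  i = 2 (α = 2): (2−11)(2−4)(2−5)(2−6) = (−9)·(−2)·(−3)·(−4) = 216 ≡ 8, so v_2 = 8^{−1} = 5 (mod 13).
  i = 3 (α = 4): (4−11)(4−2)(4−5)(4−6) = (−7)·2·(−1)·(−2) = −28 ≡ 11, so v_3 = 11^{−1} = 6 (mod 13).
  i = 4 (α = 5): (5−11)(5−2)(5−4)(5−6) = (−6)·3·1·(−1) = 18 ≡ 5, so v_4 = 5^{−1} = 8 (mod 13).
  i = 5 (α = 6): (6−11)(6−2)(6−4)(6−5) = (−5)·4·2·1 = −40 ≡ 12, so v_5 = 12^{−1} = 12 (mod 13).
  v = [8, 5, 6, 8, 12].
Step 2: syndromes of r = [3, 9, 7, 7, 2] (all sums mod 13).
  S_0 = Σ v_i r_i = 8·3 + 5·9 + 6·7 + 8·7 + 12·2 = 191 ≡ 9.
  S_1 = Σ v_i α_i r_i = 8·11·3 + 5·2·9 + 6·4·7 + 8·5·7 + 12·6·2 = 946 ≡ 10.
  α_i^2 mod 13 = [4, 4, 3, 12, 10].
  S_2 = Σ v_i α_i^2 r_i = 8·4·3 + 5·4·9 + 6·3·7 + 8·12·7 + 12·10·2 = 1314 ≡ 1.
  S = (9, 10, 1) ≠ 0, so r is not a codeword (an error is present).
Step 3: locate the error. For a single error e at position i, S_ℓ = v_i·e·α_i^ℓ, so α_err = S_1/S_0.
  S_0^{−1} = 9^{−1} = 3 (mod 13), so α_err = 10·3 = 30 ≡ 4 = α_3. Error position i = 3.
  Consistency check: S_2/S_1 = 1·4 = 4 ≡ 4 = α_err ✓ (single-error assumption holds).
Step 4: error magnitude e = S_0/v_3 = S_0·∏_{j≠3}(α_3 − α_j) = 9·11 = 99 ≡ 8 (mod 13).
Step 5: correct position 3: c_3 = r_3 − e = 7 − 8 ≡ 12 (mod 13). Hence c = [3, 9, 12, 7, 2].
  Check: interpolating c through the α_i gives m(x) = 6 + 8·x (degree < 2) with m(α_i) = c_i for every i, so c is indeed a codeword.


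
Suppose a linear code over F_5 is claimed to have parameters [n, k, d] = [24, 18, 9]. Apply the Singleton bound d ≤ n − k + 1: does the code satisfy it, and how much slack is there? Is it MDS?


Singleton RHS = n − k + 1 = 7, slack = -2, bound violated (no such code; not MDS).

Singleton bound: d ≤ n − k + 1.
Here n = 24, k = 18, so n − k + 1 = 7.
Given d = 9, check d ≤ 7: NO.
Slack = (n − k + 1) − d = -2.
The slack is negative: d = 9 exceeds n − k + 1 = 7 by 2, so the Singleton bound is violated and no linear [24, 18, 9]_5 code can exist. In particular it is not MDS (MDS requires d = n − k + 1 exactly).
Description: the claimed parameters are [24, 18, 9]_5; such a code would be impossible (violates the Singleton bound).


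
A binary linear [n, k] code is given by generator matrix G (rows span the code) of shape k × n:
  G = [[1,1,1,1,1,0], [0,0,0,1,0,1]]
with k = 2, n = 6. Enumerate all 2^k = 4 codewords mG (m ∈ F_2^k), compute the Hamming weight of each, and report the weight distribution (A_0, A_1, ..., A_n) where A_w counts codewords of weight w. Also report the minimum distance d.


Weight distribution: A_0 = 1, A_2 = 1, A_5 = 2. Minimum distance d = 2.

Enumerate all 2^2 = 4 messages m ∈ F_2^2.
For each, compute codeword c = mG in F_2^6, then tally its weight.
  m = 00 → c = 000000, weight = 0.
  m = 10 → c = 111110, weight = 5.
  m = 01 → c = 000101, weight = 2.
  m = 11 → c = 111011, weight = 5.
Tally weights:
  weight 0: 1 codewords.
  weight 2: 1 codewords.
  weight 5: 2 codewords.
Minimum distance d = smallest w > 0 with A_w > 0 = 2.
Sanity: Σ A_w = 4 = 2^2 = 4 ✓.


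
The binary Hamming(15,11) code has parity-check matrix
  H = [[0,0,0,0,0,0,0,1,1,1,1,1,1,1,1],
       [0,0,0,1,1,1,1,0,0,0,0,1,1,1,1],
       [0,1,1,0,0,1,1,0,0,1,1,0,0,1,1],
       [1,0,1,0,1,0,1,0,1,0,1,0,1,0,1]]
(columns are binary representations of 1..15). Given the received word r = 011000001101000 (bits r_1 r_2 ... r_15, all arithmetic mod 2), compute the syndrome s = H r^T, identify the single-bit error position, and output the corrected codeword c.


s = (1, 1, 1, 0)^T, error position = 14, corrected codeword c = 011000001101010

Compute s = H r^T mod 2 one row at a time:
  s_1 = 0 + 1 + 1 + 0 + 1 + 0 + 0 + 0 = 3 ≡ 1 (mod 2).
  s_2 = 0 + 0 + 0 + 0 + 1 + 0 + 0 + 0 = 1 ≡ 1 (mod 2).
  s_3 = 1 + 1 + 0 + 0 + 1 + 0 + 0 + 0 = 3 ≡ 1 (mod 2).
  s_4 = 0 + 1 + 0 + 0 + 1 + 0 + 0 + 0 = 2 ≡ 0 (mod 2).
s = (1, 1, 1, 0)^T — this equals column 14 of H (binary 1110), so error is at position 14.
Correct: flip bit 14 of r = 011000001101000 to get c = 011000001101010.


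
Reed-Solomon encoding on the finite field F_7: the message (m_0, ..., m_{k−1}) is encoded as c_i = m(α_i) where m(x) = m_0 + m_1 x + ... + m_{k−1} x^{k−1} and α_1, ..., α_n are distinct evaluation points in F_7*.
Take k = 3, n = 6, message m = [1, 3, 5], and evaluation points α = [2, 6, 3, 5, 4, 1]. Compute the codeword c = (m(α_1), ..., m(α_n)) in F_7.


c = [6, 3, 6, 1, 2, 2]

Message polynomial: m(x) = 1 + 3·x + 5·x^2 (mod 7).
For each evaluation point α_i, compute m(α_i) mod 7:
  α_1 = 2: Horner steps 5 → 6 → 6, so m(2) = 6.
  α_2 = 6: Horner steps 5 → 5 → 3, so m(6) = 3.
  α_3 = 3: Horner steps 5 → 4 → 6, so m(3) = 6.
  α_4 = 5: Horner steps 5 → 0 → 1, so m(5) = 1.
  α_5 = 4: Horner steps 5 → 2 → 2, so m(4) = 2.
  α_6 = 1: Horner steps 5 → 1 → 2, so m(1) = 2.
Codeword c = [6, 3, 6, 1, 2, 2] ∈ F_7^6.


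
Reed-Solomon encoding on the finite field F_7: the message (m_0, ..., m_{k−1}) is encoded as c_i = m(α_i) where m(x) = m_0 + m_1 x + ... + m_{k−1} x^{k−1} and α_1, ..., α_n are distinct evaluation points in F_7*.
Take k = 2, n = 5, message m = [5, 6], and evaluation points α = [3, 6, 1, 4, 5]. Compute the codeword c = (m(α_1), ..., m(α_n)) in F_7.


c = [2, 6, 4, 1, 0]

Message polynomial: m(x) = 5 + 6·x (mod 7).
For each evaluation point α_i, compute m(α_i) mod 7:
  α_1 = 3: Horner steps 6 → 2, so m(3) = 2.
  α_2 = 6: Horner steps 6 → 6, so m(6) = 6.
  α_3 = 1: Horner steps 6 → 4, so m(1) = 4.
  α_4 = 4: Horner steps 6 → 1, so m(4) = 1.
  α_5 = 5: Horner steps 6 → 0, so m(5) = 0.
Codeword c = [2, 6, 4, 1, 0] ∈ F_7^5.


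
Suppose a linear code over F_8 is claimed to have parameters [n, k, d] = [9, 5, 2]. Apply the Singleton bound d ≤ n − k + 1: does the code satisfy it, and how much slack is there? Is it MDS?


Singleton RHS = n − k + 1 = 5, slack = 3, bound satisfied, not MDS.

Singleton bound: d ≤ n − k + 1.
Here n = 9, k = 5, so n − k + 1 = 5.
Given d = 2, check d ≤ 5: YES.
Slack = (n − k + 1) − d = 3.
The code is NOT MDS (slack = 3 > 0).
Description: the claimed parameters are [9, 5, 2]_8; such a code would be non-MDS.


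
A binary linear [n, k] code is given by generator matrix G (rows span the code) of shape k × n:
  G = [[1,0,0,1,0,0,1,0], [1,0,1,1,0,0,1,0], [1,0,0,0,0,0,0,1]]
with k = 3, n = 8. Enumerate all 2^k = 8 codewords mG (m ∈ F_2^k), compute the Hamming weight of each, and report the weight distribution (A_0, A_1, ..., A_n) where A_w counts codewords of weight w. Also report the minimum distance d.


Weight distribution: A_0 = 1, A_1 = 1, A_2 = 1, A_3 = 3, A_4 = 2. Minimum distance d = 1.

Enumerate all 2^3 = 8 messages m ∈ F_2^3.
For each, compute codeword c = mG in F_2^8, then tally its weight.
  m = 000 → c = 00000000, weight = 0.
  m = 100 → c = 10010010, weight = 3.
  m = 010 → c = 10110010, weight = 4.
  m = 110 → c = 00100000, weight = 1.
  m = 001 → c = 10000001, weight = 2.
  m = 101 → c = 00010011, weight = 3.
  m = 011 → c = 00110011, weight = 4.
  m = 111 → c = 10100001, weight = 3.
Tally weights:
  weight 0: 1 codewords.
  weight 1: 1 codewords.
  weight 2: 1 codewords.
  weight 3: 3 codewords.
  weight 4: 2 codewords.
Minimum distance d = smallest w > 0 with A_w > 0 = 1.
Sanity: Σ A_w = 8 = 2^3 = 8 ✓.


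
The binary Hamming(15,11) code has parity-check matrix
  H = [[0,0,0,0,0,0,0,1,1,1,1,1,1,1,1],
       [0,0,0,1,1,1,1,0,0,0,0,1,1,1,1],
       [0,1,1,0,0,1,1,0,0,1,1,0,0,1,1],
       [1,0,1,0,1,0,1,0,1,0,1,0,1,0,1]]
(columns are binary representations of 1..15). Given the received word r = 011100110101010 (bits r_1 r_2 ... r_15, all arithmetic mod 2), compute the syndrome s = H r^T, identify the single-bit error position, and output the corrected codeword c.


s = (0, 0, 1, 0)^T, error position = 2, corrected codeword c = 001100110101010

Compute s = H r^T mod 2 one row at a time:
  s_1 = 1 + 0 + 1 + 0 + 1 + 0 + 1 + 0 = 4 ≡ 0 (mod 2).
  s_2 = 1 + 0 + 0 + 1 + 1 + 0 + 1 + 0 = 4 ≡ 0 (mod 2).
  s_3 = 1 + 1 + 0 + 1 + 1 + 0 + 1 + 0 = 5 ≡ 1 (mod 2).
  s_4 = 0 + 1 + 0 + 1 + 0 + 0 + 0 + 0 = 2 ≡ 0 (mod 2).
s = (0, 0, 1, 0)^T — this equals column 2 of H (binary 0010), so error is at position 2.
Correct: flip bit 2 of r = 011100110101010 to get c = 001100110101010.


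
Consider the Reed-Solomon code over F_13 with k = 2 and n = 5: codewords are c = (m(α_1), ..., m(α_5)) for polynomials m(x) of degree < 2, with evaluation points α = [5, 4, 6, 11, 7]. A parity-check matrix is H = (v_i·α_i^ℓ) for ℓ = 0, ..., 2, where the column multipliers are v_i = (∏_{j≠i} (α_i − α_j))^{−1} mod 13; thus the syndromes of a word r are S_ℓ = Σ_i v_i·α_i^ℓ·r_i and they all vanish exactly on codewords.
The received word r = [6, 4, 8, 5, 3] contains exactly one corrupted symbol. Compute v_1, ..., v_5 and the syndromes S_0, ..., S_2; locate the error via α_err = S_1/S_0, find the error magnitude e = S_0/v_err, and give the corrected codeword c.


S = (3, 8, 4), error at position 5, error magnitude e = 6, c = [6, 4, 8, 5, 10].

Step 1: column multipliers v_i = (∏_{j≠i}(α_i − α_j))^{−1} mod 13.
  i = 1 (α = 5): (5−4)(5−6)(5−11)(5−7) = 1·(−1)·(−6)·(−2) = −12 ≡ 1, so v_1 = 1^{−1} = 1 (mod 13).
  i = 2 (α = 4): (4−5)(4−6)(4−11)(4−7) = (−1)·(−2)·(−7)·(−3) = 42 ≡ 3, so v_2 = 3^{−1} = 9 (mod 13).
  i = 3 (α = 6): (6−5)(6−4)(6−11)(6−7) = 1·2·(−5)·(−1) = 10 ≡ 10, so v_3 = 10^{−1} = 4 (mod 13).
  i = 4 (α = 11): (11−5)(11−4)(11−6)(11−7) = 6·7·5·4 = 840 ≡ 8, so v_4 = 8^{−1} = 5 (mod 13).
  i = 5 (α = 7): (7−5)(7−4)(7−6)(7−11) = 2·3·1·(−4) = −24 ≡ 2, so v_5 = 2^{−1} = 7 (mod 13).
  v = [1, 9, 4, 5, 7].
Step 2: syndromes of r = [6, 4, 8, 5, 3] (all sums mod 13).
  S_0 = Σ v_i r_i = 1·6 + 9·4 + 4·8 + 5·5 + 7·3 = 120 ≡ 3.
  S_1 = Σ v_i α_i r_i = 1·5·6 + 9·4·4 + 4·6·8 + 5·11·5 + 7·7·3 = 788 ≡ 8.
  α_i^2 mod 13 = [12, 3, 10, 4, 10].
  S_2 = Σ v_i α_i^2 r_i = 1·12·6 + 9·3·4 + 4·10·8 + 5·4·5 + 7·10·3 = 810 ≡ 4.
  S = (3, 8, 4) ≠ 0, so r is not a codeword (an error is present).
Step 3: locate the error. For a single error e at position i, S_ℓ = v_i·e·α_i^ℓ, so α_err = S_1/S_0.
  S_0^{−1} = 3^{−1} = 9 (mod 13), so α_err = 8·9 = 72 ≡ 7 = α_5. Error position i = 5.
  Consistency check: S_2/S_1 = 4·5 = 20 ≡ 7 = α_err ✓ (single-error assumption holds).
Step 4: error magnitude e = S_0/v_5 = S_0·∏_{j≠5}(α_5 − α_j) = 3·2 = 6 ≡ 6 (mod 13).
Step 5: correct position 5: c_5 = r_5 − e = 3 − 6 ≡ 10 (mod 13). Hence c = [6, 4, 8, 5, 10].
  Check: interpolating c through the α_i gives m(x) = 9 + 2·x (degree < 2) with m(α_i) = c_i for every i, so c is indeed a codeword.


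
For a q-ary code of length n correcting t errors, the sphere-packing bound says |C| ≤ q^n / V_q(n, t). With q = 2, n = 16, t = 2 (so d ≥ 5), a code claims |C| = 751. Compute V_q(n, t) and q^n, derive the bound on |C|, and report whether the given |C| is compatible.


V_q(n, t) = 137, q^n = 65536, Hamming bound = 478, |C| = 751 > bound (violated).

Step 1: Compute V_q(n, t) = Σ_{j=0}^2 C(n, j) (q−1)^j.
  j = 0: C(16,0)·(1)^0 = 1·1 = 1.
  j = 1: C(16,1)·(1)^1 = 16·1 = 16.
  j = 2: C(16,2)·(1)^2 = 120·1 = 120.
  V_q(n, t) = 1 + 16 + 120 = 137.
Step 2: q^n = 2^16 = 65536.
Step 3: Hamming bound ⌊q^n / V_q(n,t)⌋ = ⌊65536/137⌋ = 478.
Step 4: Compare |C| = 751 to 478: violated.
The claimed |C| lies above the Hamming bound, so no 2-ary code of length 16 with d ≥ 5 can have 751 codewords.


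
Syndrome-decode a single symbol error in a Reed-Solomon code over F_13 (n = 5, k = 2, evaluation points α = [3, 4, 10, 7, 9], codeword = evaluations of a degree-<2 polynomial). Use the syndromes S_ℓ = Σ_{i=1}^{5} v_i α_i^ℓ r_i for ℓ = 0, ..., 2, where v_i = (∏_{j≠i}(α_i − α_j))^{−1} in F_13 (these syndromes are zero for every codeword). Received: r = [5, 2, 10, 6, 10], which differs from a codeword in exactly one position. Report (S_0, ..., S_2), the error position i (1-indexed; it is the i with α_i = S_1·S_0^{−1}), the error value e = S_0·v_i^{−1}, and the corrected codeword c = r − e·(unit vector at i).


S = (2, 5, 6), error at position 5, error magnitude e = 10, c = [5, 2, 10, 6, 0].

Step 1: column multipliers v_i = (∏_{j≠i}(α_i − α_j))^{−1} mod 13.
  i = 1 (α = 3): (3−4)(3−10)(3−7)(3−9) = (−1)·(−7)·(−4)·(−6) = 168 ≡ 12, so v_1 = 12^{−1} = 12 (mod 13).
  i = 2 (α = 4): (4−3)(4−10)(4−7)(4−9) = 1·(−6)·(−3)·(−5) = −90 ≡ 1, so v_2 = 1^{−1} = 1 (mod 13).
  i = 3 (α = 10): (10−3)(10−4)(10−7)(10−9) = 7·6·3·1 = 126 ≡ 9, so v_3 = 9^{−1} = 3 (mod 13).
  i = 4 (α = 7): (7−3)(7−4)(7−10)(7−9) = 4·3·(−3)·(−2) = 72 ≡ 7, so v_4 = 7^{−1} = 2 (mod 13).
  i = 5 (α = 9): (9−3)(9−4)(9−10)(9−7) = 6·5·(−1)·2 = −60 ≡ 5, so v_5 = 5^{−1} = 8 (mod 13).
  v = [12, 1, 3, 2, 8].
Step 2: syndromes of r = [5, 2, 10, 6, 10] (all sums mod 13).
  S_0 = Σ v_i r_i = 12·5 + 1·2 + 3·10 + 2·6 + 8·10 = 184 ≡ 2.
  S_1 = Σ v_i α_i r_i = 12·3·5 + 1·4·2 + 3·10·10 + 2·7·6 + 8·9·10 = 1292 ≡ 5.
  α_i^2 mod 13 = [9, 3, 9, 10, 3].
  S_2 = Σ v_i α_i^2 r_i = 12·9·5 + 1·3·2 + 3·9·10 + 2·10·6 + 8·3·10 = 1176 ≡ 6.
  S = (2, 5, 6) ≠ 0, so r is not a codeword (an error is present).
Step 3: locate the error. For a single error e at position i, S_ℓ = v_i·e·α_i^ℓ, so α_err = S_1/S_0.
  S_0^{−1} = 2^{−1} = 7 (mod 13), so α_err = 5·7 = 35 ≡ 9 = α_5. Error position i = 5.
  Consistency check: S_2/S_1 = 6·8 = 48 ≡ 9 = α_err ✓ (single-error assumption holds).
Step 4: error magnitude e = S_0/v_5 = S_0·∏_{j≠5}(α_5 − α_j) = 2·5 = 10 ≡ 10 (mod 13).
Step 5: correct position 5: c_5 = r_5 − e = 10 − 10 ≡ 0 (mod 13). Hence c = [5, 2, 10, 6, 0].
  Check: interpolating c through the α_i gives m(x) = 1 + 10·x (degree < 2) with m(α_i) = c_i for every i, so c is indeed a codeword.


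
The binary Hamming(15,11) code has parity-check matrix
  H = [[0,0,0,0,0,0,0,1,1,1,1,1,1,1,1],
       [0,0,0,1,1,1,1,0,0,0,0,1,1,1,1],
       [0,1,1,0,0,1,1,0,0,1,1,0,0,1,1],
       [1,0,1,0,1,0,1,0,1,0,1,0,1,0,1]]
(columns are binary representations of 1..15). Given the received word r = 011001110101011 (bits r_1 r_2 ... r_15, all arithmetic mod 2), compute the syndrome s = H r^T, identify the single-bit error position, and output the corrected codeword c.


s = (1, 1, 1, 1)^T, error position = 15, corrected codeword c = 011001110101010

Compute s = H r^T mod 2 one row at a time:
  s_1 = 1 + 0 + 1 + 0 + 1 + 0 + 1 + 1 = 5 ≡ 1 (mod 2).
  s_2 = 0 + 0 + 1 + 1 + 1 + 0 + 1 + 1 = 5 ≡ 1 (mod 2).
  s_3 = 1 + 1 + 1 + 1 + 1 + 0 + 1 + 1 = 7 ≡ 1 (mod 2).
  s_4 = 0 + 1 + 0 + 1 + 0 + 0 + 0 + 1 = 3 ≡ 1 (mod 2).
s = (1, 1, 1, 1)^T — this equals column 15 of H (binary 1111), so error is at position 15.
Correct: flip bit 15 of r = 011001110101011 to get c = 011001110101010.


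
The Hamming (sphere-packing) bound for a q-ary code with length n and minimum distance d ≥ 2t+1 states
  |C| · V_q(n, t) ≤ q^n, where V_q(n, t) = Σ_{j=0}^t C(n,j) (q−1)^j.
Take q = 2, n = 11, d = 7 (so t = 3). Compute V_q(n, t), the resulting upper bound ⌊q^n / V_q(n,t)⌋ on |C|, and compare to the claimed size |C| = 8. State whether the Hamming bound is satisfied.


V_q(n, t) = 232, q^n = 2048, Hamming bound = 8, |C| = 8 ≤ bound (satisfied).

Step 1: Compute V_q(n, t) = Σ_{j=0}^3 C(n, j) (q−1)^j.
  j = 0: C(11,0)·(1)^0 = 1·1 = 1.
  j = 1: C(11,1)·(1)^1 = 11·1 = 11.
  j = 2: C(11,2)·(1)^2 = 55·1 = 55.
  j = 3: C(11,3)·(1)^3 = 165·1 = 165.
  V_q(n, t) = 1 + 11 + 55 + 165 = 232.
Step 2: q^n = 2^11 = 2048.
Step 3: Hamming bound ⌊q^n / V_q(n,t)⌋ = ⌊2048/232⌋ = 8.
Step 4: Compare |C| = 8 to 8: satisfied.
The claimed |C| lies at the Hamming bound (tight).


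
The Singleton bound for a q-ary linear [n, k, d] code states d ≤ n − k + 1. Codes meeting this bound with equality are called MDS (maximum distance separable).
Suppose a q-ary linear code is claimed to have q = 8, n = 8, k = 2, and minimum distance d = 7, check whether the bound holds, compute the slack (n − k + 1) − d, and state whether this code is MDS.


Singleton RHS = n − k + 1 = 7, slack = 0, bound satisfied, MDS.

Singleton bound: d ≤ n − k + 1.
Here n = 8, k = 2, so n − k + 1 = 7.
Given d = 7, check d ≤ 7: YES.
Slack = (n − k + 1) − d = 0.
The code is MDS (slack = 0).
Description: the claimed parameters are [8, 2, 7]_8; such a code would be MDS (meets Singleton bound).


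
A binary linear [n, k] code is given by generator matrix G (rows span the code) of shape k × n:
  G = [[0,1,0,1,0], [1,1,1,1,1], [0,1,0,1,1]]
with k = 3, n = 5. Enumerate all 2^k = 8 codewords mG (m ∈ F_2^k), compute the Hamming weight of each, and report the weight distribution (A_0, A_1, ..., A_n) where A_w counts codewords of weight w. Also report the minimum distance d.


Weight distribution: A_0 = 1, A_1 = 1, A_2 = 2, A_3 = 2, A_4 = 1, A_5 = 1. Minimum distance d = 1.

Enumerate all 2^3 = 8 messages m ∈ F_2^3.
For each, compute codeword c = mG in F_2^5, then tally its weight.
  m = 000 → c = 00000, weight = 0.
  m = 100 → c = 01010, weight = 2.
  m = 010 → c = 11111, weight = 5.
  m = 110 → c = 10101, weight = 3.
  m = 001 → c = 01011, weight = 3.
  m = 101 → c = 00001, weight = 1.
  m = 011 → c = 10100, weight = 2.
  m = 111 → c = 11110, weight = 4.
Tally weights:
  weight 0: 1 codewords.
  weight 1: 1 codewords.
  weight 2: 2 codewords.
  weight 3: 2 codewords.
  weight 4: 1 codewords.
  weight 5: 1 codewords.
Minimum distance d = smallest w > 0 with A_w > 0 = 1.
Sanity: Σ A_w = 8 = 2^3 = 8 ✓.


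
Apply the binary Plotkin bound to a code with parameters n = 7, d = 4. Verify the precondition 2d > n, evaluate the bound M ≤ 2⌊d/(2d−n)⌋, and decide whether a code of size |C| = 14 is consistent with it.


Plotkin bound M ≤ 8; given |C| = 14 > bound (violated).

Check applicability: 2d = 8, n = 7.
2d − n = 1 > 0, so Plotkin applies.
Compute d/(2d−n) = 4/1 ≈ 4.0000.
⌊d/(2d−n)⌋ = 4.
Plotkin bound: M ≤ 2·4 = 8.
Given |C| = 14, check: VIOLATED.
This |C| is above the Plotkin bound, so no binary code with n = 7, d = 4 and 14 codewords exists.


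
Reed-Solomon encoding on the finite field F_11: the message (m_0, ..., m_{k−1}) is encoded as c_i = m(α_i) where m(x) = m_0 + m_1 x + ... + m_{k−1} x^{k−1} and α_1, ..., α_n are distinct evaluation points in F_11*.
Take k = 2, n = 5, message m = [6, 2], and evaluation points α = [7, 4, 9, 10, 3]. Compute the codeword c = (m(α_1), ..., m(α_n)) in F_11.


c = [9, 3, 2, 4, 1]

Message polynomial: m(x) = 6 + 2·x (mod 11).
For each evaluation point α_i, compute m(α_i) mod 11:
  α_1 = 7: Horner steps 2 → 9, so m(7) = 9.
  α_2 = 4: Horner steps 2 → 3, so m(4) = 3.
  α_3 = 9: Horner steps 2 → 2, so m(9) = 2.
  α_4 = 10: Horner steps 2 → 4, so m(10) = 4.
  α_5 = 3: Horner steps 2 → 1, so m(3) = 1.
Codeword c = [9, 3, 2, 4, 1] ∈ F_11^5.


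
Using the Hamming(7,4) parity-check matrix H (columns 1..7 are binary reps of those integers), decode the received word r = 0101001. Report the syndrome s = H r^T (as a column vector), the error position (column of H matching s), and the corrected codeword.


s = (0, 0, 1)^T, error position = 1, corrected codeword c = 1101001

Compute s = H r^T mod 2 one row at a time:
  s_1 = 1 + 0 + 0 + 1 = 2 ≡ 0 (mod 2).
  s_2 = 1 + 0 + 0 + 1 = 2 ≡ 0 (mod 2).
  s_3 = 0 + 0 + 0 + 1 = 1 ≡ 1 (mod 2).
s = (0, 0, 1)^T — this equals column 1 of H (binary 001), so error is at position 1.
Correct: flip bit 1 of r = 0101001 to get c = 1101001.


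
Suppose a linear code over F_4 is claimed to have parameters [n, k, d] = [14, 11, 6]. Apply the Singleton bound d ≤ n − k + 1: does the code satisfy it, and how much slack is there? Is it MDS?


Singleton RHS = n − k + 1 = 4, slack = -2, bound violated (no such code; not MDS).

Singleton bound: d ≤ n − k + 1.
Here n = 14, k = 11, so n − k + 1 = 4.
Given d = 6, check d ≤ 4: NO.
Slack = (n − k + 1) − d = -2.
The slack is negative: d = 6 exceeds n − k + 1 = 4 by 2, so the Singleton bound is violated and no linear [14, 11, 6]_4 code can exist. In particular it is not MDS (MDS requires d = n − k + 1 exactly).
Description: the claimed parameters are [14, 11, 6]_4; such a code would be impossible (violates the Singleton bound).


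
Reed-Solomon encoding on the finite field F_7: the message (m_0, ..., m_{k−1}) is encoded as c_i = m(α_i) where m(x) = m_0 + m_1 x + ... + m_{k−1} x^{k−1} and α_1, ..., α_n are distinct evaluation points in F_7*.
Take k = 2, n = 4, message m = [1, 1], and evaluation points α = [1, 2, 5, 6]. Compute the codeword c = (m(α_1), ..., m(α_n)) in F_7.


c = [2, 3, 6, 0]

Message polynomial: m(x) = 1 + 1·x (mod 7).
For each evaluation point α_i, compute m(α_i) mod 7:
  α_1 = 1: Horner steps 1 → 2, so m(1) = 2.
  α_2 = 2: Horner steps 1 → 3, so m(2) = 3.
  α_3 = 5: Horner steps 1 → 6, so m(5) = 6.
  α_4 = 6: Horner steps 1 → 0, so m(6) = 0.
Codeword c = [2, 3, 6, 0] ∈ F_7^4.


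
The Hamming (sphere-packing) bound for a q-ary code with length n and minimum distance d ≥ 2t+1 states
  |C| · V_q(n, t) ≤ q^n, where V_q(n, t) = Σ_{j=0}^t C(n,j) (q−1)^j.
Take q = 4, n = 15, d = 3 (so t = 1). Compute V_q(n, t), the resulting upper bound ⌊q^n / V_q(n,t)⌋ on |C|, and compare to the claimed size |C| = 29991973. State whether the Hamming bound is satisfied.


V_q(n, t) = 46, q^n = 1073741824, Hamming bound = 23342213, |C| = 29991973 > bound (violated).

Step 1: Compute V_q(n, t) = Σ_{j=0}^1 C(n, j) (q−1)^j.
  j = 0: C(15,0)·(3)^0 = 1·1 = 1.
  j = 1: C(15,1)·(3)^1 = 15·3 = 45.
  V_q(n, t) = 1 + 45 = 46.
Step 2: q^n = 4^15 = 1073741824.
Step 3: Hamming bound ⌊q^n / V_q(n,t)⌋ = ⌊1073741824/46⌋ = 23342213.
Step 4: Compare |C| = 29991973 to 23342213: violated.
The claimed |C| lies above the Hamming bound, so no 4-ary code of length 15 with d ≥ 3 can have 29991973 codewords.


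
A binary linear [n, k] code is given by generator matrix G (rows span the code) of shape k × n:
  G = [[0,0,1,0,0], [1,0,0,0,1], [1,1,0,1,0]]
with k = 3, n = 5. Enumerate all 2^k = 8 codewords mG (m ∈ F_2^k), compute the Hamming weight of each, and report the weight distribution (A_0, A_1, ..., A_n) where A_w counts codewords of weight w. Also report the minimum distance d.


Weight distribution: A_0 = 1, A_1 = 1, A_2 = 1, A_3 = 3, A_4 = 2. Minimum distance d = 1.

Enumerate all 2^3 = 8 messages m ∈ F_2^3.
For each, compute codeword c = mG in F_2^5, then tally its weight.
  m = 000 → c = 00000, weight = 0.
  m = 100 → c = 00100, weight = 1.
  m = 010 → c = 10001, weight = 2.
  m = 110 → c = 10101, weight = 3.
  m = 001 → c = 11010, weight = 3.
  m = 101 → c = 11110, weight = 4.
  m = 011 → c = 01011, weight = 3.
  m = 111 → c = 01111, weight = 4.
Tally weights:
  weight 0: 1 codewords.
  weight 1: 1 codewords.
  weight 2: 1 codewords.
  weight 3: 3 codewords.
  weight 4: 2 codewords.
Minimum distance d = smallest w > 0 with A_w > 0 = 1.
Sanity: Σ A_w = 8 = 2^3 = 8 ✓.


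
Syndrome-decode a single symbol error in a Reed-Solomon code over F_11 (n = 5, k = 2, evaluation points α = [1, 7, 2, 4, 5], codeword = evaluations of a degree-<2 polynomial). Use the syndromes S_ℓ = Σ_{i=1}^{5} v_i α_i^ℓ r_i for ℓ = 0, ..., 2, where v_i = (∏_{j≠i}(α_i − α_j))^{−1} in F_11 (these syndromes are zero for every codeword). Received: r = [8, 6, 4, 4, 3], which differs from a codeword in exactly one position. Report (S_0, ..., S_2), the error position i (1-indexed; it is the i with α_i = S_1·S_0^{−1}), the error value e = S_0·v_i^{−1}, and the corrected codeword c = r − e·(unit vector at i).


S = (9, 3, 1), error at position 4, error magnitude e = 8, c = [8, 6, 4, 7, 3].

Step 1: column multipliers v_i = (∏_{j≠i}(α_i − α_j))^{−1} mod 11.
  i = 1 (α = 1): (1−7)(1−2)(1−4)(1−5) = (−6)·(−1)·(−3)·(−4) = 72 ≡ 6, so v_1 = 6^{−1} = 2 (mod 11).
  i = 2 (α = 7): (7−1)(7−2)(7−4)(7−5) = 6·5·3·2 = 180 ≡ 4, so v_2 = 4^{−1} = 3 (mod 11).
  i = 3 (α = 2): (2−1)(2−7)(2−4)(2−5) = 1·(−5)·(−2)·(−3) = −30 ≡ 3, so v_3 = 3^{−1} = 4 (mod 11).
  i = 4 (α = 4): (4−1)(4−7)(4−2)(4−5) = 3·(−3)·2·(−1) = 18 ≡ 7, so v_4 = 7^{−1} = 8 (mod 11).
  i = 5 (α = 5): (5−1)(5−7)(5−2)(5−4) = 4·(−2)·3·1 = −24 ≡ 9, so v_5 = 9^{−1} = 5 (mod 11).
  v = [2, 3, 4, 8, 5].
Step 2: syndromes of r = [8, 6, 4, 4, 3] (all sums mod 11).
  S_0 = Σ v_i r_i = 2·8 + 3·6 + 4·4 + 8·4 + 5·3 = 97 ≡ 9.
  S_1 = Σ v_i α_i r_i = 2·1·8 + 3·7·6 + 4·2·4 + 8·4·4 + 5·5·3 = 377 ≡ 3.
  α_i^2 mod 11 = [1, 5, 4, 5, 3].
  S_2 = Σ v_i α_i^2 r_i = 2·1·8 + 3·5·6 + 4·4·4 + 8·5·4 + 5·3·3 = 375 ≡ 1.
  S = (9, 3, 1) ≠ 0, so r is not a codeword (an error is present).
Step 3: locate the error. For a single error e at position i, S_ℓ = v_i·e·α_i^ℓ, so α_err = S_1/S_0.
  S_0^{−1} = 9^{−1} = 5 (mod 11), so α_err = 3·5 = 15 ≡ 4 = α_4. Error position i = 4.
  Consistency check: S_2/S_1 = 1·4 = 4 ≡ 4 = α_err ✓ (single-error assumption holds).
Step 4: error magnitude e = S_0/v_4 = S_0·∏_{j≠4}(α_4 − α_j) = 9·7 = 63 ≡ 8 (mod 11).
Step 5: correct position 4: c_4 = r_4 − e = 4 − 8 ≡ 7 (mod 11). Hence c = [8, 6, 4, 7, 3].
  Check: interpolating c through the α_i gives m(x) = 1 + 7·x (degree < 2) with m(α_i) = c_i for every i, so c is indeed a codeword.


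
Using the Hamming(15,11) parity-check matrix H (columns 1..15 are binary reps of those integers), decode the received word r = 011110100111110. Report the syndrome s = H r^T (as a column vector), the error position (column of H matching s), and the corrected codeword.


s = (1, 0, 0, 1)^T, error position = 9, corrected codeword c = 011110101111110

Compute s = H r^T mod 2 one row at a time:
  s_1 = 0 + 0 + 1 + 1 + 1 + 1 + 1 + 0 = 5 ≡ 1 (mod 2).
  s_2 = 1 + 1 + 0 + 1 + 1 + 1 + 1 + 0 = 6 ≡ 0 (mod 2).
  s_3 = 1 + 1 + 0 + 1 + 1 + 1 + 1 + 0 = 6 ≡ 0 (mod 2).
  s_4 = 0 + 1 + 1 + 1 + 0 + 1 + 1 + 0 = 5 ≡ 1 (mod 2).
s = (1, 0, 0, 1)^T — this equals column 9 of H (binary 1001), so error is at position 9.
Correct: flip bit 9 of r = 011110100111110 to get c = 011110101111110.


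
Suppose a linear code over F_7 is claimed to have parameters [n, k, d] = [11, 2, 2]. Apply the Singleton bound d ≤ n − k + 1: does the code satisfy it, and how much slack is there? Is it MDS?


Singleton RHS = n − k + 1 = 10, slack = 8, bound satisfied, not MDS.

Singleton bound: d ≤ n − k + 1.
Here n = 11, k = 2, so n − k + 1 = 10.
Given d = 2, check d ≤ 10: YES.
Slack = (n − k + 1) − d = 8.
The code is NOT MDS (slack = 8 > 0).
Description: the claimed parameters are [11, 2, 2]_7; such a code would be non-MDS.


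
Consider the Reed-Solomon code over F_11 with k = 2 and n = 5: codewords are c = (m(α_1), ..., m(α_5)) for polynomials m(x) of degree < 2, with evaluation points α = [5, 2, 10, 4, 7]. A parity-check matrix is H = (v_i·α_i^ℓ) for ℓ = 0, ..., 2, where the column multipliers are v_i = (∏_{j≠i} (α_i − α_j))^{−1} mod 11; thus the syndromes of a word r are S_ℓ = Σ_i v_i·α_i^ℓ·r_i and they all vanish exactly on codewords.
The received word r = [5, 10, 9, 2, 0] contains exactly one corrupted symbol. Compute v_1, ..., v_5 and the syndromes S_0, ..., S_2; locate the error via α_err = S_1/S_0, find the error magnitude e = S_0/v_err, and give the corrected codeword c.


S = (4, 8, 5), error at position 2, error magnitude e = 3, c = [5, 7, 9, 2, 0].

Step 1: column multipliers v_i = (∏_{j≠i}(α_i − α_j))^{−1} mod 11.
  i = 1 (α = 5): (5−2)(5−10)(5−4)(5−7) = 3·(−5)·1·(−2) = 30 ≡ 8, so v_1 = 8^{−1} = 7 (mod 11).
  i = 2 (α = 2): (2−5)(2−10)(2−4)(2−7) = (−3)·(−8)·(−2)·(−5) = 240 ≡ 9, so v_2 = 9^{−1} = 5 (mod 11).
  i = 3 (α = 10): (10−5)(10−2)(10−4)(10−7) = 5·8·6·3 = 720 ≡ 5, so v_3 = 5^{−1} = 9 (mod 11).
  i = 4 (α = 4): (4−5)(4−2)(4−10)(4−7) = (−1)·2·(−6)·(−3) = −36 ≡ 8, so v_4 = 8^{−1} = 7 (mod 11).
  i = 5 (α = 7): (7−5)(7−2)(7−10)(7−4) = 2·5·(−3)·3 = −90 ≡ 9, so v_5 = 9^{−1} = 5 (mod 11).
  v = [7, 5, 9, 7, 5].
Step 2: syndromes of r = [5, 10, 9, 2, 0] (all sums mod 11).
  S_0 = Σ v_i r_i = 7·5 + 5·10 + 9·9 + 7·2 + 5·0 = 180 ≡ 4.
  S_1 = Σ v_i α_i r_i = 7·5·5 + 5·2·10 + 9·10·9 + 7·4·2 + 5·7·0 = 1141 ≡ 8.
  α_i^2 mod 11 = [3, 4, 1, 5, 5].
  S_2 = Σ v_i α_i^2 r_i = 7·3·5 + 5·4·10 + 9·1·9 + 7·5·2 + 5·5·0 = 456 ≡ 5.
  S = (4, 8, 5) ≠ 0, so r is not a codeword (an error is present).
Step 3: locate the error. For a single error e at position i, S_ℓ = v_i·e·α_i^ℓ, so α_err = S_1/S_0.
  S_0^{−1} = 4^{−1} = 3 (mod 11), so α_err = 8·3 = 24 ≡ 2 = α_2. Error position i = 2.
  Consistency check: S_2/S_1 = 5·7 = 35 ≡ 2 = α_err ✓ (single-error assumption holds).
Step 4: error magnitude e = S_0/v_2 = S_0·∏_{j≠2}(α_2 − α_j) = 4·9 = 36 ≡ 3 (mod 11).
Step 5: correct position 2: c_2 = r_2 − e = 10 − 3 ≡ 7 (mod 11). Hence c = [5, 7, 9, 2, 0].
  Check: interpolating c through the α_i gives m(x) = 1 + 3·x (degree < 2) with m(α_i) = c_i for every i, so c is indeed a codeword.


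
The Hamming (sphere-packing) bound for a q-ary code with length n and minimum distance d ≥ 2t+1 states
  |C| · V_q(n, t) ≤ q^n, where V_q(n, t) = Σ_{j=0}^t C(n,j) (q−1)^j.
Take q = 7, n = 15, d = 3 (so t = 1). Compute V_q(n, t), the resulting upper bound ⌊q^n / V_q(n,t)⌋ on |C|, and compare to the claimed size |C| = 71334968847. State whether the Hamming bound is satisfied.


V_q(n, t) = 91, q^n = 4747561509943, Hamming bound = 52171005603, |C| = 71334968847 > bound (violated).

Step 1: Compute V_q(n, t) = Σ_{j=0}^1 C(n, j) (q−1)^j.
  j = 0: C(15,0)·(6)^0 = 1·1 = 1.
  j = 1: C(15,1)·(6)^1 = 15·6 = 90.
  V_q(n, t) = 1 + 90 = 91.
Step 2: q^n = 7^15 = 4747561509943.
Step 3: Hamming bound ⌊q^n / V_q(n,t)⌋ = ⌊4747561509943/91⌋ = 52171005603.
Step 4: Compare |C| = 71334968847 to 52171005603: violated.
The claimed |C| lies above the Hamming bound, so no 7-ary code of length 15 with d ≥ 3 can have 71334968847 codewords.


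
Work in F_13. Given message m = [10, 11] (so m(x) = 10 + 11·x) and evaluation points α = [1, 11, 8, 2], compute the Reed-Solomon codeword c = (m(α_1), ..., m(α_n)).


c = [8, 1, 7, 6]

Message polynomial: m(x) = 10 + 11·x (mod 13).
For each evaluation point α_i, compute m(α_i) mod 13:
  α_1 = 1: Horner steps 11 → 8, so m(1) = 8.
  α_2 = 11: Horner steps 11 → 1, so m(11) = 1.
  α_3 = 8: Horner steps 11 → 7, so m(8) = 7.
  α_4 = 2: Horner steps 11 → 6, so m(2) = 6.
Codeword c = [8, 1, 7, 6] ∈ F_13^4.


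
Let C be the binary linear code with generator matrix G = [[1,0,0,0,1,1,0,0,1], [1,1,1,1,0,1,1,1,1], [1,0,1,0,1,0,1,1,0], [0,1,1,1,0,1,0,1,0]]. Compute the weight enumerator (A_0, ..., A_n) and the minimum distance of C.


Weight distribution: A_0 = 1, A_3 = 3, A_4 = 4, A_5 = 4, A_6 = 2, A_7 = 1, A_8 = 1. Minimum distance d = 3.

Enumerate all 2^4 = 16 messages m ∈ F_2^4.
For each, compute codeword c = mG in F_2^9, then tally its weight.
  m = 0000 → c = 000000000, weight = 0.
  m = 1000 → c = 100011001, weight = 4.
  m = 0100 → c = 111101111, weight = 8.
  m = 1100 → c = 011110110, weight = 6.
  m = 0010 → c = 101010110, weight = 5.
  m = 1010 → c = 001001111, weight = 5.
  m = 0110 → c = 010111001, weight = 5.
  m = 1110 → c = 110100000, weight = 3.
  m = 0001 → c = 011101010, weight = 5.
  m = 1001 → c = 111110011, weight = 7.
  m = 0101 → c = 100000101, weight = 3.
  m = 1101 → c = 000011100, weight = 3.
  m = 0011 → c = 110111100, weight = 6.
  m = 1011 → c = 010100101, weight = 4.
  m = 0111 → c = 001010011, weight = 4.
  m = 1111 → c = 101001010, weight = 4.
Tally weights:
  weight 0: 1 codewords.
  weight 3: 3 codewords.
  weight 4: 4 codewords.
  weight 5: 4 codewords.
  weight 6: 2 codewords.
  weight 7: 1 codewords.
  weight 8: 1 codewords.
Minimum distance d = smallest w > 0 with A_w > 0 = 3.
Sanity: Σ A_w = 16 = 2^4 = 16 ✓.


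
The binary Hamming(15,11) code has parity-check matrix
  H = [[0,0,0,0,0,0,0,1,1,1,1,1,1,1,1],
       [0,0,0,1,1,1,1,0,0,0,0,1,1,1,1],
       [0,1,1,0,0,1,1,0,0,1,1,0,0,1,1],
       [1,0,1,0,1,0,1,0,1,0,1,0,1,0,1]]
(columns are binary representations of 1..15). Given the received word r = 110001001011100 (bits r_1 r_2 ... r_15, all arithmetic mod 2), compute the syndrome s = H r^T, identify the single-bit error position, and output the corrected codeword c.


s = (0, 1, 1, 0)^T, error position = 6, corrected codeword c = 110000001011100

Compute s = H r^T mod 2 one row at a time:
  s_1 = 0 + 1 + 0 + 1 + 1 + 1 + 0 + 0 = 4 ≡ 0 (mod 2).
  s_2 = 0 + 0 + 1 + 0 + 1 + 1 + 0 + 0 = 3 ≡ 1 (mod 2).
  s_3 = 1 + 0 + 1 + 0 + 0 + 1 + 0 + 0 = 3 ≡ 1 (mod 2).
  s_4 = 1 + 0 + 0 + 0 + 1 + 1 + 1 + 0 = 4 ≡ 0 (mod 2).
s = (0, 1, 1, 0)^T — this equals column 6 of H (binary 0110), so error is at position 6.
Correct: flip bit 6 of r = 110001001011100 to get c = 110000001011100.


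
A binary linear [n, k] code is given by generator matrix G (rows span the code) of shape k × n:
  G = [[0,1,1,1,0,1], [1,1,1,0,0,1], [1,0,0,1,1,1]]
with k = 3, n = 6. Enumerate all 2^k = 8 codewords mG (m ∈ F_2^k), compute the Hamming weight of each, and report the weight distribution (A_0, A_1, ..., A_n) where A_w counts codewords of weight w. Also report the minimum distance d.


Weight distribution: A_0 = 1, A_2 = 2, A_4 = 5. Minimum distance d = 2.

Enumerate all 2^3 = 8 messages m ∈ F_2^3.
For each, compute codeword c = mG in F_2^6, then tally its weight.
  m = 000 → c = 000000, weight = 0.
  m = 100 → c = 011101, weight = 4.
  m = 010 → c = 111001, weight = 4.
  m = 110 → c = 100100, weight = 2.
  m = 001 → c = 100111, weight = 4.
  m = 101 → c = 111010, weight = 4.
  m = 011 → c = 011110, weight = 4.
  m = 111 → c = 000011, weight = 2.
Tally weights:
  weight 0: 1 codewords.
  weight 2: 2 codewords.
  weight 4: 5 codewords.
Minimum distance d = smallest w > 0 with A_w > 0 = 2.
Sanity: Σ A_w = 8 = 2^3 = 8 ✓.


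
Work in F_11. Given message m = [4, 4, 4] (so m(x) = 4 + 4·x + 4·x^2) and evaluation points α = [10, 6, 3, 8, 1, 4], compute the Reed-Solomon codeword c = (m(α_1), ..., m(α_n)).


c = [4, 7, 8, 6, 1, 7]

Message polynomial: m(x) = 4 + 4·x + 4·x^2 (mod 11).
For each evaluation point α_i, compute m(α_i) mod 11:
  α_1 = 10: Horner steps 4 → 0 → 4, so m(10) = 4.
  α_2 = 6: Horner steps 4 → 6 → 7, so m(6) = 7.
  α_3 = 3: Horner steps 4 → 5 → 8, so m(3) = 8.
  α_4 = 8: Horner steps 4 → 3 → 6, so m(8) = 6.
  α_5 = 1: Horner steps 4 → 8 → 1, so m(1) = 1.
  α_6 = 4: Horner steps 4 → 9 → 7, so m(4) = 7.
Codeword c = [4, 7, 8, 6, 1, 7] ∈ F_11^6.


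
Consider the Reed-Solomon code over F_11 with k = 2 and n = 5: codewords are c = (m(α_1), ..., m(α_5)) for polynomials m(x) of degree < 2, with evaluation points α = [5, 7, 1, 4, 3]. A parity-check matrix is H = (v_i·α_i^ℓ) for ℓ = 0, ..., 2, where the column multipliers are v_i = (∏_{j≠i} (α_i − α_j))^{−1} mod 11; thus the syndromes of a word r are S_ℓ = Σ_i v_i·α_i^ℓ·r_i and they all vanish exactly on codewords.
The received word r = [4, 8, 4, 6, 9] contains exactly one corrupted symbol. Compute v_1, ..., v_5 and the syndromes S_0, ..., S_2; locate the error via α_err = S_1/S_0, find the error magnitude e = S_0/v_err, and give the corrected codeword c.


S = (2, 10, 6), error at position 1, error magnitude e = 1, c = [3, 8, 4, 6, 9].

Step 1: column multipliers v_i = (∏_{j≠i}(α_i − α_j))^{−1} mod 11.
  i = 1 (α = 5): (5−7)(5−1)(5−4)(5−3) = (−2)·4·1·2 = −16 ≡ 6, so v_1 = 6^{−1} = 2 (mod 11).
  i = 2 (α = 7): (7−5)(7−1)(7−4)(7−3) = 2·6·3·4 = 144 ≡ 1, so v_2 = 1^{−1} = 1 (mod 11).
  i = 3 (α = 1): (1−5)(1−7)(1−4)(1−3) = (−4)·(−6)·(−3)·(−2) = 144 ≡ 1, so v_3 = 1^{−1} = 1 (mod 11).
  i = 4 (α = 4): (4−5)(4−7)(4−1)(4−3) = (−1)·(−3)·3·1 = 9 ≡ 9, so v_4 = 9^{−1} = 5 (mod 11).
  i = 5 (α = 3): (3−5)(3−7)(3−1)(3−4) = (−2)·(−4)·2·(−1) = −16 ≡ 6, so v_5 = 6^{−1} = 2 (mod 11).
  v = [2, 1, 1, 5, 2].
Step 2: syndromes of r = [4, 8, 4, 6, 9] (all sums mod 11).
  S_0 = Σ v_i r_i = 2·4 + 1·8 + 1·4 + 5·6 + 2·9 = 68 ≡ 2.
  S_1 = Σ v_i α_i r_i = 2·5·4 + 1·7·8 + 1·1·4 + 5·4·6 + 2·3·9 = 274 ≡ 10.
  α_i^2 mod 11 = [3, 5, 1, 5, 9].
  S_2 = Σ v_i α_i^2 r_i = 2·3·4 + 1·5·8 + 1·1·4 + 5·5·6 + 2·9·9 = 380 ≡ 6.
  S = (2, 10, 6) ≠ 0, so r is not a codeword (an error is present).
Step 3: locate the error. For a single error e at position i, S_ℓ = v_i·e·α_i^ℓ, so α_err = S_1/S_0.
  S_0^{−1} = 2^{−1} = 6 (mod 11), so α_err = 10·6 = 60 ≡ 5 = α_1. Error position i = 1.
  Consistency check: S_2/S_1 = 6·10 = 60 ≡ 5 = α_err ✓ (single-error assumption holds).
Step 4: error magnitude e = S_0/v_1 = S_0·∏_{j≠1}(α_1 − α_j) = 2·6 = 12 ≡ 1 (mod 11).
Step 5: correct position 1: c_1 = r_1 − e = 4 − 1 ≡ 3 (mod 11). Hence c = [3, 8, 4, 6, 9].
  Check: interpolating c through the α_i gives m(x) = 7 + 8·x (degree < 2) with m(α_i) = c_i for every i, so c is indeed a codeword.


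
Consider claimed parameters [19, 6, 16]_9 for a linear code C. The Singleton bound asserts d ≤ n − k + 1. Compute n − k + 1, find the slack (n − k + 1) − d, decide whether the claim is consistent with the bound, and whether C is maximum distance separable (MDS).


Singleton RHS = n − k + 1 = 14, slack = -2, bound violated (no such code; not MDS).

Singleton bound: d ≤ n − k + 1.
Here n = 19, k = 6, so n − k + 1 = 14.
Given d = 16, check d ≤ 14: NO.
Slack = (n − k + 1) − d = -2.
The slack is negative: d = 16 exceeds n − k + 1 = 14 by 2, so the Singleton bound is violated and no linear [19, 6, 16]_9 code can exist. In particular it is not MDS (MDS requires d = n − k + 1 exactly).
Description: the claimed parameters are [19, 6, 16]_9; such a code would be impossible (violates the Singleton bound).
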